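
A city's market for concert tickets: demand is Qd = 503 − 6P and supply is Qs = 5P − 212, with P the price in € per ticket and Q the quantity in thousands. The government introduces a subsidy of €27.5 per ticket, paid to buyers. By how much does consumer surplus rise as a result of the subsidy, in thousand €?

Consumer surplus rises by €1881.25 thousand.

Without the subsidy, 503 − 6P = 5P − 212 gives 11P = 715, so P* = €65 and Q* = 113.
With a per-unit subsidy paid to buyers, each effectively pays P − 27.5, so demand becomes Qd = 503 − 6(P − 27.5).
New equilibrium: buyers pay €52.5, suppliers receive €80, Q = 188. (Wedge: Pb − Ps = −27.5.)
ΔCS is the trapezoid between Q = 188 and Q = 113 of height €12.5: ½ · (113 + 188) · 12.5 = €1881.25.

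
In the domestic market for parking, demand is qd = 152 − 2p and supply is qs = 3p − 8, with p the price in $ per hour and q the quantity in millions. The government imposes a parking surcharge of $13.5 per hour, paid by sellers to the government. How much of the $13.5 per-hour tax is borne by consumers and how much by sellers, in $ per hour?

Before the tax: set 152 − 2p = 3p − 8 → p* = $32, q* = 88.
With the tax collected from sellers, supply shifts: qs = 3(p − 13.5) − 8.
Solving gives q = 71.8 with consumers paying $40.1 and sellers receiving $26.6 (the $13.5 wedge).
Burden on consumers: $8.1; on sellers: $5.4. (They sum to $13.5.)

Consumers bear $8.1 per hour; sellers bear $5.4 per hour.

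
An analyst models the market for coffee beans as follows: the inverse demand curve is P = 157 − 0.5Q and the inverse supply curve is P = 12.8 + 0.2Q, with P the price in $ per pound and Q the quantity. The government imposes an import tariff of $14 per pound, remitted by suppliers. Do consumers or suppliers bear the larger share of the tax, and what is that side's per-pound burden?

Consumers bear the larger share: $10 per pound.

Inverting to Q(P) form: Qd = 314 − 2P; Qs = 5P − 64.
Without the tax, 314 − 2P = 5P − 64 gives 7P = 378, so P* = $54 and Q* = 206.
With the tax collected from suppliers, supply shifts: Qs = 5(P − 14) − 64.
Solving gives Q = 186 with consumers paying $64 and suppliers receiving $50 (the $14 wedge).
Per-pound burden: consumers $10, suppliers $4.
Consumers take the larger share because demand is less price-elastic here (demand slope 2 vs supply slope 5).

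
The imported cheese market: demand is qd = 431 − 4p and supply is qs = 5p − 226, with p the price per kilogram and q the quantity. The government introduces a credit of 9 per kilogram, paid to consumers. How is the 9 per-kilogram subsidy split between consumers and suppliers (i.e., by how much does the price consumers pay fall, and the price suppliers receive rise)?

Without the subsidy, 431 − 4p = 5p − 226 gives 9p = 657, so p* = 73 and q* = 139.
With a per-unit subsidy paid to consumers, each effectively pays p − 9, so demand becomes qd = 431 − 4(p − 9).
New equilibrium: consumers pay 68, suppliers receive 77, q = 159. (Wedge: pb − ps = −9.)
Gain to consumers: 5; to suppliers: 4. (They sum to 9.)

Consumers gain 5 per kilogram; suppliers gain 4 per kilogram.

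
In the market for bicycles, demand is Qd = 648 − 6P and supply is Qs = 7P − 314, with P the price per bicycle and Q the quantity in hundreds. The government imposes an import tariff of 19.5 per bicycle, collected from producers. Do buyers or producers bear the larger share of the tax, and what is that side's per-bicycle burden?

Without the tax, 648 − 6P = 7P − 314 gives 13P = 962, so P* = 74 and Q* = 204.
With the tax collected from producers, supply shifts: Qs = 7(P − 19.5) − 314.
Solving gives Q = 141 with buyers paying 84.5 and producers receiving 65 (the 19.5 wedge).
Per-bicycle burden: buyers 10.5, producers 9.
Buyers take the larger share because demand is less price-elastic here (demand slope 6 vs supply slope 7).

Buyers bear the larger share: 10.5 per bicycle.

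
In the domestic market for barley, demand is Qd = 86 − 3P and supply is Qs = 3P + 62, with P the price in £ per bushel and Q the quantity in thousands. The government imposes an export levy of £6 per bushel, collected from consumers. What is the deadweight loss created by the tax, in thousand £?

Deadweight loss = £27 thousand.

Before the tax: set 86 − 3P = 3P + 62 → P* = £4, Q* = 74.
With the tax collected from consumers, demand (in seller-price terms) shifts: Qd = 86 − 3(P + 6).
Solving gives Q = 65 with consumers paying £7 and producers receiving £1 (the £6 wedge).
Quantity falls by |ΔQ| = |74 − 65| = 9.
DWL = ½ · t · |ΔQ| = ½ · 6 · 9 = £27.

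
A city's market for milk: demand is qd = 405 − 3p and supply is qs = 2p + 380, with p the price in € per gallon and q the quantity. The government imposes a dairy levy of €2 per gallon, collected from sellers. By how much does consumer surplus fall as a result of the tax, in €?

Without the tax, 405 − 3p = 2p + 380 gives 5p = 25, so p* = €5 and q* = 390.
With the tax collected from sellers, supply shifts: qs = 2(p − 2) + 380.
Solving gives q = 387.6 with consumers paying €5.8 and sellers receiving €3.8 (the €2 wedge).
ΔCS is the trapezoid between Q = 387.6 and Q = 390 of height €0.8: ½ · (390 + 387.6) · 0.8 = €311.04.

Consumer surplus falls by €311.04.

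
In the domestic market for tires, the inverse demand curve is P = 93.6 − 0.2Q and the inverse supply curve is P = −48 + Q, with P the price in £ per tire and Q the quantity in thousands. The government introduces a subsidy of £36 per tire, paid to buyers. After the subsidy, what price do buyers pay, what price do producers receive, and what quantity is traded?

Rewrite in direct form: Qd = 468 − 5P and Qs = P + 48.
Without the subsidy, 468 − 5P = P + 48 gives 6P = 420, so P* = £70 and Q* = 118.
With a per-unit subsidy paid to buyers, each effectively pays P − 36, so demand becomes Qd = 468 − 5(P − 36).
Solving gives Q = 148 with buyers paying £64 and producers receiving £100 (the £36 wedge).

Buyers pay £64; producers receive £100; quantity = 148.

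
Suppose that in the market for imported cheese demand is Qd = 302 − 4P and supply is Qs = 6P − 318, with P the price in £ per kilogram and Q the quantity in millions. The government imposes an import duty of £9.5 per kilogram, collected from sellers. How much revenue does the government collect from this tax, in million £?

Tax revenue = £296.4 million.

Before the tax: set 302 − 4P = 6P − 318 → P* = £62, Q* = 54.
With the tax collected from sellers, supply shifts: Qs = 6(P − 9.5) − 318.
New equilibrium: consumers pay £67.7, sellers receive £58.2, Q = 31.2. (Wedge: Pb − Ps = 9.5.)
Revenue = t · Q = 9.5 · 31.2 = £296.4.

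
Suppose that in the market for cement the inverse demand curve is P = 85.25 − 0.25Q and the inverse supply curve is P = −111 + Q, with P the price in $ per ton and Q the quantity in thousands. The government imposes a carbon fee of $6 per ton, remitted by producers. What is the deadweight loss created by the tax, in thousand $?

Inverting to Q(P) form: Qd = 341 − 4P; Qs = P + 111.
Before the tax: set 341 − 4P = P + 111 → P* = $46, Q* = 157.
With the tax collected from producers, supply shifts: Qs = (P − 6) + 111.
Solving gives Q = 152.2 with consumers paying $47.2 and producers receiving $41.2 (the $6 wedge).
Quantity falls by |ΔQ| = |157 − 152.2| = 4.8.
DWL = ½ · t · |ΔQ| = ½ · 6 · 4.8 = $14.4.

Deadweight loss = $14.4 thousand.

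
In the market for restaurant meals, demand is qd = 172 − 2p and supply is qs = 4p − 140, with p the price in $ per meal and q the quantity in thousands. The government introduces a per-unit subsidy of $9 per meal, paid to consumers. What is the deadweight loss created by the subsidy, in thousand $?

Deadweight loss = $54 thousand.

Without the subsidy, 172 − 2p = 4p − 140 gives 6p = 312, so p* = $52 and q* = 68.
With a per-unit subsidy paid to consumers, each effectively pays p − 9, so demand becomes qd = 172 − 2(p − 9).
Solving gives q = 80 with consumers paying $46 and producers receiving $55 (the $9 wedge).
Quantity rises by |ΔQ| = |68 − 80| = 12.
DWL = ½ · t · |ΔQ| = ½ · 9 · 12 = $54.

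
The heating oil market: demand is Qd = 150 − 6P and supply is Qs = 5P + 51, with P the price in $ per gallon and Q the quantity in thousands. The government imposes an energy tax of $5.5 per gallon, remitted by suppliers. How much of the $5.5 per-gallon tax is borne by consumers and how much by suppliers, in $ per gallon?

Before the tax: set 150 − 6P = 5P + 51 → P* = $9, Q* = 96.
With the tax collected from suppliers, supply shifts: Qs = 5(P − 5.5) + 51.
New equilibrium: consumers pay $11.5, suppliers receive $6, Q = 81. (Wedge: Pb − Ps = 5.5.)
Burden on consumers: $2.5; on suppliers: $3. (They sum to $5.5.)
The less price-elastic side of the market bears the larger share of a per-unit tax.

Consumers bear $2.5 per gallon; suppliers bear $3 per gallon.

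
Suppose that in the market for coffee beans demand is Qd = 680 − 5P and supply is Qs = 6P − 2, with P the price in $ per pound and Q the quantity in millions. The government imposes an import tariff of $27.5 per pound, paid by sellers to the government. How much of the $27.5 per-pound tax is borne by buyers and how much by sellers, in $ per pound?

Buyers bear $15 per pound; sellers bear $12.5 per pound.

Before the tax: set 680 − 5P = 6P − 2 → P* = $62, Q* = 370.
With the tax collected from sellers, supply shifts: Qs = 6(P − 27.5) − 2.
New equilibrium: buyers pay $77, sellers receive $49.5, Q = 295. (Wedge: Pb − Ps = 27.5.)
Burden on buyers: $15; on sellers: $12.5. (They sum to $27.5.)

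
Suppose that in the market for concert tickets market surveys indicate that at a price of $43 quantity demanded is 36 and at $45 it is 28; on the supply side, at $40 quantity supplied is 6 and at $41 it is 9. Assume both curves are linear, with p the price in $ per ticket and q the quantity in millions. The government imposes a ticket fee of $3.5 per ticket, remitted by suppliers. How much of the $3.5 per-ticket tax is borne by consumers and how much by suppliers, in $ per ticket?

Consumers bear $1.5 per ticket; suppliers bear $2 per ticket.

Demand slope: (28 − 36)/(45 − 43) = -4, so qd = 208 − 4p.
Supply slope: (9 − 6)/(41 − 40) = 3, so qs = 3p − 114.
Before the tax: set 208 − 4p = 3p − 114 → p* = $46, q* = 24.
With the tax collected from suppliers, supply shifts: qs = 3(p − 3.5) − 114.
Solving gives q = 18 with consumers paying $47.5 and suppliers receiving $44 (the $3.5 wedge).
Burden on consumers: $1.5; on suppliers: $2. (They sum to $3.5.)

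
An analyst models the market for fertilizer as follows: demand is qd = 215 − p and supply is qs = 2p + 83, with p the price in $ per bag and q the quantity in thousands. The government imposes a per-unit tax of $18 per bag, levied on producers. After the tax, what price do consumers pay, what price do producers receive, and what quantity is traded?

Consumers pay $56; producers receive $38; quantity = 159.

Without the tax, 215 − p = 2p + 83 gives 3p = 132, so p* = $44 and q* = 171.
With the tax collected from producers, supply shifts: qs = 2(p − 18) + 83.
New equilibrium: consumers pay $56, producers receive $38, q = 159. (Wedge: pb − ps = 18.)
The less price-elastic side of the market bears the larger share of a per-unit tax.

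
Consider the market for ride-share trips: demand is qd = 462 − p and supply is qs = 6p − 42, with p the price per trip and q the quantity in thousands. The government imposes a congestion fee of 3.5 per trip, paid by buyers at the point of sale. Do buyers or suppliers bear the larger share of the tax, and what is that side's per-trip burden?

Buyers bear the larger share: 3 per trip.

Without the tax, 462 − p = 6p − 42 gives 7p = 504, so p* = 72 and q* = 390.
With the tax collected from buyers, demand (in seller-price terms) shifts: qd = 462 − (p + 3.5).
Solving gives q = 387 with buyers paying 75 and suppliers receiving 71.5 (the 3.5 wedge).
Per-trip burden: buyers 3, suppliers 0.5.
Buyers take the larger share because demand is less price-elastic here (demand slope 1 vs supply slope 6).
The less price-elastic side of the market bears the larger share of a per-unit tax.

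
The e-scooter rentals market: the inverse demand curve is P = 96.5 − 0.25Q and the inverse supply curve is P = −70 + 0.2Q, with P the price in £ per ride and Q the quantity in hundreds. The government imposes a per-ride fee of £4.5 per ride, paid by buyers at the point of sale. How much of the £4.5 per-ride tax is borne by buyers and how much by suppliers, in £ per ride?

Inverting to Q(P) form: Qd = 386 − 4P; Qs = 5P + 350.
Without the tax, 386 − 4P = 5P + 350 gives 9P = 36, so P* = £4 and Q* = 370.
With the tax collected from buyers, demand (in seller-price terms) shifts: Qd = 386 − 4(P + 4.5).
Solving gives Q = 360 with buyers paying £6.5 and suppliers receiving £2 (the £4.5 wedge).
Burden on buyers: £2.5; on suppliers: £2. (They sum to £4.5.)
The less price-elastic side of the market bears the larger share of a per-unit tax.

Buyers bear £2.5 per ride; suppliers bear £2 per ride.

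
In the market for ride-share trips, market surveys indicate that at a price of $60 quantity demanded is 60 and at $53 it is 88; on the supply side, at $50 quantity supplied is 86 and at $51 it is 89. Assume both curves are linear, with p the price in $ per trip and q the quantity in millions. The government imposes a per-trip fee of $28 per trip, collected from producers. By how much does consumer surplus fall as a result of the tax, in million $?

Demand slope: (88 − 60)/(53 − 60) = -4, so qd = 300 − 4p.
Supply slope: (89 − 86)/(51 − 50) = 3, so qs = 3p − 64.
Before the tax: set 300 − 4p = 3p − 64 → p* = $52, q* = 92.
With the tax collected from producers, supply shifts: qs = 3(p − 28) − 64.
Solving gives q = 44 with buyers paying $64 and producers receiving $36 (the $28 wedge).
ΔCS is the trapezoid between Q = 44 and Q = 92 of height $12: ½ · (92 + 44) · 12 = $816.

Consumer surplus falls by $816 million.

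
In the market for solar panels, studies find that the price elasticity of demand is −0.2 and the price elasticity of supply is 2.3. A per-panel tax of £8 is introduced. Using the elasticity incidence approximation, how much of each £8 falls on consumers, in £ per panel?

Incidence ratio: consumers' share ≈ εs / (εs + |εd|) = 2.3 / (2.3 + 0.2) = 0.92.
So consumers bear ≈ 0.92 × £8 = £7.36; suppliers bear £0.64.

Consumers bear ≈ £7.36 per panel.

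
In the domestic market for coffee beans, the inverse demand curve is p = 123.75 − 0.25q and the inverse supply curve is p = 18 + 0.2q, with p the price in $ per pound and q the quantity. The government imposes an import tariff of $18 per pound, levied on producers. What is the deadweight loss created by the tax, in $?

Deadweight loss = $360.

Rewrite in direct form: qd = 495 − 4p and qs = 5p − 90.
Without the tax, 495 − 4p = 5p − 90 gives 9p = 585, so p* = $65 and q* = 235.
With the tax collected from producers, supply shifts: qs = 5(p − 18) − 90.
Solving gives q = 195 with consumers paying $75 and producers receiving $57 (the $18 wedge).
Quantity falls by |ΔQ| = |235 − 195| = 40.
DWL = ½ · t · |ΔQ| = ½ · 18 · 40 = $360.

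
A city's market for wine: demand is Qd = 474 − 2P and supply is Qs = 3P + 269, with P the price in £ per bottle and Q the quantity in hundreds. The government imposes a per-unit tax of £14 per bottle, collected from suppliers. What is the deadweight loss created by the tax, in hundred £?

Without the tax, 474 − 2P = 3P + 269 gives 5P = 205, so P* = £41 and Q* = 392.
With the tax collected from suppliers, supply shifts: Qs = 3(P − 14) + 269.
Solving gives Q = 375.2 with consumers paying £49.4 and suppliers receiving £35.4 (the £14 wedge).
Quantity falls by |ΔQ| = |392 − 375.2| = 16.8.
DWL = ½ · t · |ΔQ| = ½ · 14 · 16.8 = £117.6.

Deadweight loss = £117.6 hundred.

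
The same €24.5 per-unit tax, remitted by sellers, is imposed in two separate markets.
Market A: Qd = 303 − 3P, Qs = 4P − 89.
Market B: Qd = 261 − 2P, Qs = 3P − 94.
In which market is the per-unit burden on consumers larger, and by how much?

Market A: pre-tax P* = €56, Q* = 135; post-tax Q = 93; per-unit burden on consumers = €14.
Market B: pre-tax P* = €71, Q* = 119; post-tax Q = 89.6; per-unit burden on consumers = €14.7.
Difference: €14 vs €14.7 → market B is larger by €0.7.

Market B, by €0.7.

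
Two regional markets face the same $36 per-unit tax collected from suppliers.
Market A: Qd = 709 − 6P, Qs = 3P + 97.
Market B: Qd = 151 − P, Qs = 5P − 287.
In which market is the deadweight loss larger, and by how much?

Market A: pre-tax P* = $68, Q* = 301; post-tax Q = 229; deadweight loss = $1296.
Market B: pre-tax P* = $73, Q* = 78; post-tax Q = 48; deadweight loss = $540.
Difference: $1296 vs $540 → market A is larger by $756.

Market A, by $756.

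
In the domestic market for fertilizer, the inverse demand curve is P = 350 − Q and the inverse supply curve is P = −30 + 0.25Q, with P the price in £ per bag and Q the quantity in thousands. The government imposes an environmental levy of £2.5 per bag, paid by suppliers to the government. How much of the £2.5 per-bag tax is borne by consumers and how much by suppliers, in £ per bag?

Inverting to Q(P) form: Qd = 350 − P; Qs = 4P + 120.
Without the tax, 350 − P = 4P + 120 gives 5P = 230, so P* = £46 and Q* = 304.
With the tax collected from suppliers, supply shifts: Qs = 4(P − 2.5) + 120.
New equilibrium: consumers pay £48, suppliers receive £45.5, Q = 302. (Wedge: Pb − Ps = 2.5.)
Burden on consumers: £2; on suppliers: £0.5. (They sum to £2.5.)

Consumers bear £2 per bag; suppliers bear £0.5 per bag.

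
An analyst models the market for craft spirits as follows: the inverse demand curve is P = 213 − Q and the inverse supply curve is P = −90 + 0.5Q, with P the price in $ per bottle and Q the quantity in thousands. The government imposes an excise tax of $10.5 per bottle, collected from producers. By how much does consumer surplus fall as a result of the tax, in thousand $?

Inverting to Q(P) form: Qd = 213 − P; Qs = 2P + 180.
Before the tax: set 213 − P = 2P + 180 → P* = $11, Q* = 202.
With the tax collected from producers, supply shifts: Qs = 2(P − 10.5) + 180.
New equilibrium: buyers pay $18, producers receive $7.5, Q = 195. (Wedge: Pb − Ps = 10.5.)
ΔCS is the trapezoid between Q = 195 and Q = 202 of height $7: ½ · (202 + 195) · 7 = $1389.5.

Consumer surplus falls by $1389.5 thousand.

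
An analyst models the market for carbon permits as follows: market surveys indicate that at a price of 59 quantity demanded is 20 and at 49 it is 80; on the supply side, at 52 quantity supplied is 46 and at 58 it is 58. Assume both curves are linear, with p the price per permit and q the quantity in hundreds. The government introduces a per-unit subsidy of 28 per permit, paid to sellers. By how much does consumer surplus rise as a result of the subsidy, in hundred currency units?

Demand slope: (80 − 20)/(49 − 59) = -6, so qd = 374 − 6p.
Supply slope: (58 − 46)/(58 − 52) = 2, so qs = 2p − 58.
Before the subsidy: set 374 − 6p = 2p − 58 → p* = 54, q* = 50.
With a per-unit subsidy paid to sellers, each receives p + 28 per unit sold, so supply becomes qs = 2(p + 28) − 58.
Solving gives q = 92 with buyers paying 47 and sellers receiving 75 (the 28 wedge).
ΔCS is the trapezoid between Q = 92 and Q = 50 of height 7: ½ · (50 + 92) · 7 = 497.

Consumer surplus rises by 497 hundred.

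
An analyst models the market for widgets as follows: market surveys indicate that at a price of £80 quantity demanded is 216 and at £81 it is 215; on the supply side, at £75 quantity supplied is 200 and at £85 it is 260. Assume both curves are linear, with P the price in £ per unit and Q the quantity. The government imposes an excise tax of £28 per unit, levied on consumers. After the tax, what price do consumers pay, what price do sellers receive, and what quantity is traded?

Consumers pay £102; sellers receive £74; quantity = 194.

Demand slope: (215 − 216)/(81 − 80) = -1, so Qd = 296 − P.
Supply slope: (260 − 200)/(85 − 75) = 6, so Qs = 6P − 250.
Before the tax: set 296 − P = 6P − 250 → P* = £78, Q* = 218.
With the tax collected from consumers, demand (in seller-price terms) shifts: Qd = 296 − (P + 28).
New equilibrium: consumers pay £102, sellers receive £74, Q = 194. (Wedge: Pb − Ps = 28.)
The less price-elastic side of the market bears the larger share of a per-unit tax.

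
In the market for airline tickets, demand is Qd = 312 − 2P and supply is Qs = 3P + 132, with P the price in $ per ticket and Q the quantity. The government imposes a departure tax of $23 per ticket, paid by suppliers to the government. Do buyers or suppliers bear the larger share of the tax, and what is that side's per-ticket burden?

Without the tax, 312 − 2P = 3P + 132 gives 5P = 180, so P* = $36 and Q* = 240.
With the tax collected from suppliers, supply shifts: Qs = 3(P − 23) + 132.
Solving gives Q = 212.4 with buyers paying $49.8 and suppliers receiving $26.8 (the $23 wedge).
Per-ticket burden: buyers $13.8, suppliers $9.2.
Buyers take the larger share because demand is less price-elastic here (demand slope 2 vs supply slope 3).

Buyers bear the larger share: $13.8 per ticket.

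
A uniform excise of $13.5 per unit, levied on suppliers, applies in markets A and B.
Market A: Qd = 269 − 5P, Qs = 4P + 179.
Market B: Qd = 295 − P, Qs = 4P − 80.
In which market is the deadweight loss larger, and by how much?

Market A, by $129.6.

Market A: pre-tax P* = $10, Q* = 219; post-tax Q = 189; deadweight loss = $202.5.
Market B: pre-tax P* = $75, Q* = 220; post-tax Q = 209.2; deadweight loss = $72.9.
Difference: $202.5 vs $72.9 → market A is larger by $129.6.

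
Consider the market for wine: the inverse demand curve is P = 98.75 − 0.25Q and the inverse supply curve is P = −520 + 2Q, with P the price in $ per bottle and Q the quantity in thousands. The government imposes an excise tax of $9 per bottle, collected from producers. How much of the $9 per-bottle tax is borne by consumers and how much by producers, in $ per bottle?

Inverting to Q(P) form: Qd = 395 − 4P; Qs = 0.5P + 260.
Before the tax: set 395 − 4P = 0.5P + 260 → P* = $30, Q* = 275.
With the tax collected from producers, supply shifts: Qs = 0.5(P − 9) + 260.
New equilibrium: consumers pay $31, producers receive $22, Q = 271. (Wedge: Pb − Ps = 9.)
Burden on consumers: $1; on producers: $8. (They sum to $9.)
The less price-elastic side of the market bears the larger share of a per-unit tax.

Consumers bear $1 per bottle; producers bear $8 per bottle.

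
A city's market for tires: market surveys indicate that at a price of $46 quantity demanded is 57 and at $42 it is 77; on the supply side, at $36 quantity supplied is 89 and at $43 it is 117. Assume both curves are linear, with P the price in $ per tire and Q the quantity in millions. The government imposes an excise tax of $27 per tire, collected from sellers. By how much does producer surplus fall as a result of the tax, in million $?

Demand slope: (77 − 57)/(42 − 46) = -5, so Qd = 287 − 5P.
Supply slope: (117 − 89)/(43 − 36) = 4, so Qs = 4P − 55.
Without the tax, 287 − 5P = 4P − 55 gives 9P = 342, so P* = $38 and Q* = 97.
With the tax collected from sellers, supply shifts: Qs = 4(P − 27) − 55.
Solving gives Q = 37 with consumers paying $50 and sellers receiving $23 (the $27 wedge).
ΔPS is the trapezoid between Q = 37 and Q = 97 of height $15: ½ · (97 + 37) · 15 = $1005.

Producer surplus falls by $1005 million.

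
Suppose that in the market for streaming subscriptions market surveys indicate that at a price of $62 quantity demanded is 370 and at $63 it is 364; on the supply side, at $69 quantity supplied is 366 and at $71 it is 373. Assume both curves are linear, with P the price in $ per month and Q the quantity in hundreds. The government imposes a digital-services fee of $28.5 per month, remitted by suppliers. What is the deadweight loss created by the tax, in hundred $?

Demand slope: (364 − 370)/(63 − 62) = -6, so Qd = 742 − 6P.
Supply slope: (373 − 366)/(71 − 69) = 3.5, so Qs = 3.5P + 124.5.
Without the tax, 742 − 6P = 3.5P + 124.5 gives 9.5P = 617.5, so P* = $65 and Q* = 352.
With the tax collected from suppliers, supply shifts: Qs = 3.5(P − 28.5) + 124.5.
New equilibrium: buyers pay $75.5, suppliers receive $47, Q = 289. (Wedge: Pb − Ps = 28.5.)
Quantity falls by |ΔQ| = |352 − 289| = 63.
DWL = ½ · t · |ΔQ| = ½ · 28.5 · 63 = $897.75.

Deadweight loss = $897.75 hundred.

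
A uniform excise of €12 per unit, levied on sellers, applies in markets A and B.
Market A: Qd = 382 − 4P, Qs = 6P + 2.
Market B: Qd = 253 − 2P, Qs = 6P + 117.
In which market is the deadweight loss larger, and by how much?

Market A: pre-tax P* = €38, Q* = 230; post-tax Q = 201.2; deadweight loss = €172.8.
Market B: pre-tax P* = €17, Q* = 219; post-tax Q = 201; deadweight loss = €108.
Difference: €172.8 vs €108 → market A is larger by €64.8.

Market A, by €64.8.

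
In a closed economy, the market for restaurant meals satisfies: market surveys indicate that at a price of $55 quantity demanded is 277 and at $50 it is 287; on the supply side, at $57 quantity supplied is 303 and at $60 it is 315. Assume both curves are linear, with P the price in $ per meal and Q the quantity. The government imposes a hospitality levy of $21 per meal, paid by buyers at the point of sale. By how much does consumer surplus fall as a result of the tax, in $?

Demand slope: (287 − 277)/(50 − 55) = -2, so Qd = 387 − 2P.
Supply slope: (315 − 303)/(60 − 57) = 4, so Qs = 4P + 75.
Without the tax, 387 − 2P = 4P + 75 gives 6P = 312, so P* = $52 and Q* = 283.
With the tax collected from buyers, demand (in seller-price terms) shifts: Qd = 387 − 2(P + 21).
Solving gives Q = 255 with buyers paying $66 and producers receiving $45 (the $21 wedge).
ΔCS is the trapezoid between Q = 255 and Q = 283 of height $14: ½ · (283 + 255) · 14 = $3766.

Consumer surplus falls by $3766.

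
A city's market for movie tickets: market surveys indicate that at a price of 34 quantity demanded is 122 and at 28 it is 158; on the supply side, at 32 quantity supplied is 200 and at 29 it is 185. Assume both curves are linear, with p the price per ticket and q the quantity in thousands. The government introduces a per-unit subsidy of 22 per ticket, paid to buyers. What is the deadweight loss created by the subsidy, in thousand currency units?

Deadweight loss = 660 thousand.

Demand slope: (158 − 122)/(28 − 34) = -6, so qd = 326 − 6p.
Supply slope: (185 − 200)/(29 − 32) = 5, so qs = 5p + 40.
Without the subsidy, 326 − 6p = 5p + 40 gives 11p = 286, so p* = 26 and q* = 170.
With a per-unit subsidy paid to buyers, each effectively pays p − 22, so demand becomes qd = 326 − 6(p − 22).
Solving gives q = 230 with buyers paying 16 and producers receiving 38 (the 22 wedge).
Quantity rises by |ΔQ| = |170 − 230| = 60.
DWL = ½ · t · |ΔQ| = ½ · 22 · 60 = 660.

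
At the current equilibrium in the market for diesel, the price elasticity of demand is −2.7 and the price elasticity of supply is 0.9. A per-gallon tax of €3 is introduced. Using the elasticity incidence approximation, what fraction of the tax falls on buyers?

Buyers' share ≈ 0.25.

Incidence ratio: buyers' share ≈ εs / (εs + |εd|) = 0.9 / (0.9 + 2.7) = 0.25.
Supply is the less elastic side, so buyers bear the smaller share.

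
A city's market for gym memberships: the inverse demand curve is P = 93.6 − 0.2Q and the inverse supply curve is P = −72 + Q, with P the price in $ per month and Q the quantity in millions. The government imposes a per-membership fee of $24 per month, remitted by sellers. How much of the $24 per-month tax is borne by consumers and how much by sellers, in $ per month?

Rewrite in direct form: Qd = 468 − 5P and Qs = P + 72.
Before the tax: set 468 − 5P = P + 72 → P* = $66, Q* = 138.
With the tax collected from sellers, supply shifts: Qs = (P − 24) + 72.
New equilibrium: consumers pay $70, sellers receive $46, Q = 118. (Wedge: Pb − Ps = 24.)
Burden on consumers: $4; on sellers: $20. (They sum to $24.)
The less price-elastic side of the market bears the larger share of a per-unit tax.

Consumers bear $4 per month; sellers bear $20 per month.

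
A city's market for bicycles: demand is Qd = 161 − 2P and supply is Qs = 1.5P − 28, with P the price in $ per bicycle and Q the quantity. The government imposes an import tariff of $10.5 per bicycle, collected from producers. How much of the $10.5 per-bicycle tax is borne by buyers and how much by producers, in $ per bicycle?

Buyers bear $4.5 per bicycle; producers bear $6 per bicycle.

Before the tax: set 161 − 2P = 1.5P − 28 → P* = $54, Q* = 53.
With the tax collected from producers, supply shifts: Qs = 1.5(P − 10.5) − 28.
New equilibrium: buyers pay $58.5, producers receive $48, Q = 44. (Wedge: Pb − Ps = 10.5.)
Burden on buyers: $4.5; on producers: $6. (They sum to $10.5.)
The less price-elastic side of the market bears the larger share of a per-unit tax.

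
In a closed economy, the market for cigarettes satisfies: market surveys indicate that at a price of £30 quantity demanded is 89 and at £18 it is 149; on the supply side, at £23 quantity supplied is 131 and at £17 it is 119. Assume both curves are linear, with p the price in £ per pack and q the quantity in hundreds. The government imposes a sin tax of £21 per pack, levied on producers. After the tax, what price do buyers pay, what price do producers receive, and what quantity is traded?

Buyers pay £28; producers receive £7; quantity = 99.

Demand slope: (149 − 89)/(18 − 30) = -5, so qd = 239 − 5p.
Supply slope: (119 − 131)/(17 − 23) = 2, so qs = 2p + 85.
Without the tax, 239 − 5p = 2p + 85 gives 7p = 154, so p* = £22 and q* = 129.
With the tax collected from producers, supply shifts: qs = 2(p − 21) + 85.
New equilibrium: buyers pay £28, producers receive £7, q = 99. (Wedge: pb − ps = 21.)
The less price-elastic side of the market bears the larger share of a per-unit tax.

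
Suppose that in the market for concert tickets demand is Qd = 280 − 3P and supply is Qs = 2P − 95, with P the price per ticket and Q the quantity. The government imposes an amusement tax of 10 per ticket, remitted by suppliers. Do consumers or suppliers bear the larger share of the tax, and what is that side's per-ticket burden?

Before the tax: set 280 − 3P = 2P − 95 → P* = 75, Q* = 55.
With the tax collected from suppliers, supply shifts: Qs = 2(P − 10) − 95.
Solving gives Q = 43 with consumers paying 79 and suppliers receiving 69 (the 10 wedge).
Per-ticket burden: consumers 4, suppliers 6.
Suppliers take the larger share because supply is less price-elastic here (demand slope 3 vs supply slope 2).
The less price-elastic side of the market bears the larger share of a per-unit tax.

Suppliers bear the larger share: 6 per ticket.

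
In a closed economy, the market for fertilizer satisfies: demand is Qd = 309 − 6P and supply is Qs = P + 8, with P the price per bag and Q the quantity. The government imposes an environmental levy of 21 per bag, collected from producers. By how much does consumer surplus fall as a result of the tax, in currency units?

Consumer surplus falls by 126.

Before the tax: set 309 − 6P = P + 8 → P* = 43, Q* = 51.
With the tax collected from producers, supply shifts: Qs = (P − 21) + 8.
New equilibrium: consumers pay 46, producers receive 25, Q = 33. (Wedge: Pb − Ps = 21.)
ΔCS is the trapezoid between Q = 33 and Q = 51 of height 3: ½ · (51 + 33) · 3 = 126.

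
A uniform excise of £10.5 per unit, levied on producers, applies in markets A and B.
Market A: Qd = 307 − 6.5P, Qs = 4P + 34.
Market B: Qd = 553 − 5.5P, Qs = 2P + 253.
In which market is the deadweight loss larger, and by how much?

Market A: pre-tax P* = £26, Q* = 138; post-tax Q = 112; deadweight loss = £136.5.
Market B: pre-tax P* = £40, Q* = 333; post-tax Q = 317.6; deadweight loss = £80.85.
Difference: £136.5 vs £80.85 → market A is larger by £55.65.

Market A, by £55.65.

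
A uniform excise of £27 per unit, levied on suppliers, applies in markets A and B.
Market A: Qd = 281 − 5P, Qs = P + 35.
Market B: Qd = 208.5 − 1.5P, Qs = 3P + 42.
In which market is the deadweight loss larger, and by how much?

Market B, by £60.75.

Market A: pre-tax P* = £41, Q* = 76; post-tax Q = 53.5; deadweight loss = £303.75.
Market B: pre-tax P* = £37, Q* = 153; post-tax Q = 126; deadweight loss = £364.5.
Difference: £303.75 vs £364.5 → market B is larger by £60.75.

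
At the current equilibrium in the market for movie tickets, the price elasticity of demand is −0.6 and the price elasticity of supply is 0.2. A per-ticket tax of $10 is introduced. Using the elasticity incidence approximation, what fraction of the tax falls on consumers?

Consumers' share ≈ 0.25.

Incidence ratio: consumers' share ≈ εs / (εs + |εd|) = 0.2 / (0.2 + 0.6) = 0.25.
Supply is the less elastic side, so consumers bear the smaller share.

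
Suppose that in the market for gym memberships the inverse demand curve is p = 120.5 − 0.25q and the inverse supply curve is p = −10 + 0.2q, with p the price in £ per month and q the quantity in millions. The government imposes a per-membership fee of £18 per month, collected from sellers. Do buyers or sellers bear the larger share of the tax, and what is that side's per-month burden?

Inverting to q(p) form: qd = 482 − 4p; qs = 5p + 50.
Without the tax, 482 − 4p = 5p + 50 gives 9p = 432, so p* = £48 and q* = 290.
With the tax collected from sellers, supply shifts: qs = 5(p − 18) + 50.
Solving gives q = 250 with buyers paying £58 and sellers receiving £40 (the £18 wedge).
Per-month burden: buyers £10, sellers £8.
Buyers take the larger share because demand is less price-elastic here (demand slope 4 vs supply slope 5).

Buyers bear the larger share: £10 per month.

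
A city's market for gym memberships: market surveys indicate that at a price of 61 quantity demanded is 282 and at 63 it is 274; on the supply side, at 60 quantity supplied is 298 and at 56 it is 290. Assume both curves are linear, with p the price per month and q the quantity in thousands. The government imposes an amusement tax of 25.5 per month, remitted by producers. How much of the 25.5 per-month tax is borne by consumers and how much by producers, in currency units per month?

Consumers bear 8.5 per month; producers bear 17 per month.

Demand slope: (274 − 282)/(63 − 61) = -4, so qd = 526 − 4p.
Supply slope: (290 − 298)/(56 − 60) = 2, so qs = 2p + 178.
Before the tax: set 526 − 4p = 2p + 178 → p* = 58, q* = 294.
With the tax collected from producers, supply shifts: qs = 2(p − 25.5) + 178.
New equilibrium: consumers pay 66.5, producers receive 41, q = 260. (Wedge: pb − ps = 25.5.)
Burden on consumers: 8.5; on producers: 17. (They sum to 25.5.)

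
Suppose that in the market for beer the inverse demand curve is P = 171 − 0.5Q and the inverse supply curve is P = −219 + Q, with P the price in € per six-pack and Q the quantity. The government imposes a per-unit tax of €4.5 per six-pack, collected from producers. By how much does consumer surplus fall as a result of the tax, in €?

Inverting to Q(P) form: Qd = 342 − 2P; Qs = P + 219.
Without the tax, 342 − 2P = P + 219 gives 3P = 123, so P* = €41 and Q* = 260.
With the tax collected from producers, supply shifts: Qs = (P − 4.5) + 219.
New equilibrium: buyers pay €42.5, producers receive €38, Q = 257. (Wedge: Pb − Ps = 4.5.)
ΔCS is the trapezoid between Q = 257 and Q = 260 of height €1.5: ½ · (260 + 257) · 1.5 = €387.75.

Consumer surplus falls by €387.75.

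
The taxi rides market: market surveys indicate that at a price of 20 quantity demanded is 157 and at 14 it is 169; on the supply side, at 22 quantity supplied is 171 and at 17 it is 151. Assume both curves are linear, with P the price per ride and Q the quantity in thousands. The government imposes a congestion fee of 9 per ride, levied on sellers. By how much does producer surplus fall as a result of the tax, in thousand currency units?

Producer surplus falls by 459 thousand.

Demand slope: (169 − 157)/(14 − 20) = -2, so Qd = 197 − 2P.
Supply slope: (151 − 171)/(17 − 22) = 4, so Qs = 4P + 83.
Before the tax: set 197 − 2P = 4P + 83 → P* = 19, Q* = 159.
With the tax collected from sellers, supply shifts: Qs = 4(P − 9) + 83.
New equilibrium: buyers pay 25, sellers receive 16, Q = 147. (Wedge: Pb − Ps = 9.)
ΔPS is the trapezoid between Q = 147 and Q = 159 of height 3: ½ · (159 + 147) · 3 = 459.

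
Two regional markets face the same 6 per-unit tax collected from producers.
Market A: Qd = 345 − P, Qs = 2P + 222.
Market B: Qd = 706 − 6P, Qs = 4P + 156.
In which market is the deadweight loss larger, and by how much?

Market A: pre-tax P* = 41, Q* = 304; post-tax Q = 300; deadweight loss = 12.
Market B: pre-tax P* = 55, Q* = 376; post-tax Q = 361.6; deadweight loss = 43.2.
Difference: 12 vs 43.2 → market B is larger by 31.2.

Market B, by 31.2.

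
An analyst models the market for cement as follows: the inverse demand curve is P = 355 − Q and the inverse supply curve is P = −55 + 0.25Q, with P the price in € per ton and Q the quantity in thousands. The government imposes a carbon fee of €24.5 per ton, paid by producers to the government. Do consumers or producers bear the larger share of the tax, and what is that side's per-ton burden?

Rewrite in direct form: Qd = 355 − P and Qs = 4P + 220.
Without the tax, 355 − P = 4P + 220 gives 5P = 135, so P* = €27 and Q* = 328.
With the tax collected from producers, supply shifts: Qs = 4(P − 24.5) + 220.
New equilibrium: consumers pay €46.6, producers receive €22.1, Q = 308.4. (Wedge: Pb − Ps = 24.5.)
Per-ton burden: consumers €19.6, producers €4.9.
Consumers take the larger share because demand is less price-elastic here (demand slope 1 vs supply slope 4).

Consumers bear the larger share: €19.6 per ton.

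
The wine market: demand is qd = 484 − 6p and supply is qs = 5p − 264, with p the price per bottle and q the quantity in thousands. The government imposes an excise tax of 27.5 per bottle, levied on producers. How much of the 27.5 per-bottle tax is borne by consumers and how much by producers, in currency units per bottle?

Without the tax, 484 − 6p = 5p − 264 gives 11p = 748, so p* = 68 and q* = 76.
With the tax collected from producers, supply shifts: qs = 5(p − 27.5) − 264.
Solving gives q = 1 with consumers paying 80.5 and producers receiving 53 (the 27.5 wedge).
Burden on consumers: 12.5; on producers: 15. (They sum to 27.5.)

Consumers bear 12.5 per bottle; producers bear 15 per bottle.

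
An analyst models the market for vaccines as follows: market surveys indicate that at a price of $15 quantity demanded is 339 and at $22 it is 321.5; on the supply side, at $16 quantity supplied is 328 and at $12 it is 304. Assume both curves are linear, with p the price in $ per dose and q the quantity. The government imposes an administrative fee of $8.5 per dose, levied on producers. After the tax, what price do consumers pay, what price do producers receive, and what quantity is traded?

Demand slope: (321.5 − 339)/(22 − 15) = -2.5, so qd = 376.5 − 2.5p.
Supply slope: (304 − 328)/(12 − 16) = 6, so qs = 6p + 232.
Before the tax: set 376.5 − 2.5p = 6p + 232 → p* = $17, q* = 334.
With the tax collected from producers, supply shifts: qs = 6(p − 8.5) + 232.
Solving gives q = 319 with consumers paying $23 and producers receiving $14.5 (the $8.5 wedge).
The less price-elastic side of the market bears the larger share of a per-unit tax.

Consumers pay $23; producers receive $14.5; quantity = 319.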